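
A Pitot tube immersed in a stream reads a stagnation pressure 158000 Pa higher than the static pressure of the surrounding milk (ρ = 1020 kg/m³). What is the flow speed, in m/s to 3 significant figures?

Bernoulli between the free stream and the stagnation point: ½ρv² = P_stag − P_static.
v = √(2ΔP/ρ) = √(2·158000/1020) = 17.6 m/s.

v ≈ 17.6 m/s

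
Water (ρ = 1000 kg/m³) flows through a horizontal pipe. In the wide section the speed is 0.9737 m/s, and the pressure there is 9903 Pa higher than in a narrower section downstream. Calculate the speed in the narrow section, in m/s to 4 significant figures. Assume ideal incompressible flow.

v₂ ≈ 4.556 m/s

Horizontal Bernoulli: P₁ + ½ρv₁² = P₂ + ½ρv₂², so v₂² = v₁² + 2(P₁ − P₂)/ρ.
v₂ = √(0.9737² + 2·9903/1000) = √(0.9481 + 19.81) = 4.556 m/s.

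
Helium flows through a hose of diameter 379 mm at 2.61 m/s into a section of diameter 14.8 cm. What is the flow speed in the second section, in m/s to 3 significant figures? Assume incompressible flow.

17.1 m/s

By continuity, v₂ = v₁·A₁/A₂ = 2.61·(1130/172) = 17.1 m/s.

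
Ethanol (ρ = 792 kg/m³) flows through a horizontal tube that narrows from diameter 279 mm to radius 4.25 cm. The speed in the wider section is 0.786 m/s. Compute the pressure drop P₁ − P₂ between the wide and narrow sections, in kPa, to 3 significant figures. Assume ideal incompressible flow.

Continuity gives A₁v₁ = A₂v₂, so v₂ = (611 cm²)/(56.7 cm²) × 0.786 m/s = 8.47 m/s.
The pipe is horizontal, so Bernoulli reduces to P₁ + ½ρv₁² = P₂ + ½ρv₂².
P₁ − P₂ = ½·792·(8.47² − 0.786²) = ½·792·71.1 = 28200 Pa.

28.2 kPa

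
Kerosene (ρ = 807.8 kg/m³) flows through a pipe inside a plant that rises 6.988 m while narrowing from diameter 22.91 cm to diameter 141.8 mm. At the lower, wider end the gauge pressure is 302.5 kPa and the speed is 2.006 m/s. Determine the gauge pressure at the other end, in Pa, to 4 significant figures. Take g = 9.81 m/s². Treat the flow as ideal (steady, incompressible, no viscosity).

Mass conservation (A₁v₁ = A₂v₂) gives v₂ = 2.006 × 412.2/157.9 = 5.236 m/s.
Bernoulli: P₁ + ½ρv₁² + ρg h₁ = P₂ + ½ρv₂² + ρg h₂, so P₂ = P₁ + ½ρ(v₁² − v₂²) − ρg(h₂ − h₁).
P₂ = 302500 + ½·807.8·(2.006² − 5.236²) − 807.8·9.81·(+6.988) = 302500 + (-9449) − (55380) = 237700 Pa.

P₂ = 237700 Pa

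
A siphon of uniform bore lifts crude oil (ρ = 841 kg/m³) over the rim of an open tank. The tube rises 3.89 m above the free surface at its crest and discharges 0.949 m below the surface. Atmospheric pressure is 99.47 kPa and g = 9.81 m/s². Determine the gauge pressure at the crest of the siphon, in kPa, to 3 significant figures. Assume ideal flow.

From the surface to the outlet (both open to atmosphere, surface at rest): v = √(2g·h_out) = √(2·9.81·0.949) = 4.32 m/s.
With constant cross-section the crest speed equals v; applying Bernoulli from the surface up to the crest, P_top = P_atm − ½ρv² − ρg·h_top.
P_top = 99470 − ½·841·4.32² − 841·9.81·3.89 = 59500 Pa. So P_gauge = P_top − P_atm = -39900 Pa.

-39.9 kPa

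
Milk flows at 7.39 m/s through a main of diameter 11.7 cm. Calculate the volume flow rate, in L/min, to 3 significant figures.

Q ≈ 4770 L/min

Q = A·v = 0.0108 m² × 7.39 m/s = 0.0795 m³/s.
Converting: 0.0795 m³/s × 60000 = 4770 L/min.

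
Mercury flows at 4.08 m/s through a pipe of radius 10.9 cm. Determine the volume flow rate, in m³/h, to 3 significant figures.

548 m³/h

Q = A·v = 0.0373 m² × 4.08 m/s = 0.152 m³/s.
Converting: 0.152 m³/s × 3600 = 548 m³/h.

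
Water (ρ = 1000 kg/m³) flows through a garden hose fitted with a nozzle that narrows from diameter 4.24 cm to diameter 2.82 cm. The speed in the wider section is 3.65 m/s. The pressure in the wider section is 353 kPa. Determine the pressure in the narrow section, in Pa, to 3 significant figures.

P₂ ≈ 326000 Pa

Mass conservation (A₁v₁ = A₂v₂) gives v₂ = 3.65 × 14.1/6.25 = 8.25 m/s.
With no height change, Bernoulli's equation is P₁ + ½ρv₁² = P₂ + ½ρv₂².
P₂ = P₁ − ½ρ(v₂² − v₁²) = 353000 − ½·1000·(8.25² − 3.65²) = 353000 − 27400 = 326000 Pa.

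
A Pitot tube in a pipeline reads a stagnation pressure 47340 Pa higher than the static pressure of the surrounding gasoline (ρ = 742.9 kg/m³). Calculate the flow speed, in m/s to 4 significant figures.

The dynamic pressure equals the rise in static pressure at the stagnation point: ΔP = ½ρv².
v = √(2ΔP/ρ) = √(2·47340/742.9) = 11.29 m/s.

v ≈ 11.29 m/s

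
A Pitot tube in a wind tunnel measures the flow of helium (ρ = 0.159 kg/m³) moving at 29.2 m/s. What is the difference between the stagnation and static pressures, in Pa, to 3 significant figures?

At the stagnation point the flow is brought to rest, so Bernoulli gives P_stag − P_static = ½ρv².
ΔP = ½·0.159·29.2² = 67.8 Pa.

ΔP = 67.8 Pa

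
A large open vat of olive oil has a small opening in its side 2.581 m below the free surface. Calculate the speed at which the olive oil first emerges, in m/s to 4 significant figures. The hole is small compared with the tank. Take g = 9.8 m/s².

Torricelli's result v = √(2gh) gives v = √(2·9.8·2.581) = 7.112 m/s.

v ≈ 7.112 m/s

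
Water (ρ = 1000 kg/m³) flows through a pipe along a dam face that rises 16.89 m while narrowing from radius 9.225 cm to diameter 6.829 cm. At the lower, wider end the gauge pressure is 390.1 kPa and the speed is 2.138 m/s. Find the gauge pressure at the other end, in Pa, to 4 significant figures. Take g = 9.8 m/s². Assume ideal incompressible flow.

The volume flow rate is constant, so v₂ = (A₁/A₂)v₁ = (267.4/36.63)·2.138 = 15.61 m/s.
Applying Bernoulli between the two ends and solving for P₂: P₂ = P₁ + ½ρ(v₁² − v₂²) − ρgΔh.
P₂ = 390100 + ½·1000·(2.138² − 15.61²) − 1000·9.8·(+16.89) = 390100 + (-119500) − (165500) = 105100 Pa.

P₂ ≈ 105100 Pa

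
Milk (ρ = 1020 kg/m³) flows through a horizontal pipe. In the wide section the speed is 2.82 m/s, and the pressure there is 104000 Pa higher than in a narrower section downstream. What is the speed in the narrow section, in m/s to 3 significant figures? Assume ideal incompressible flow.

v₂ ≈ 14.6 m/s

With h₁ = h₂, rearranging Bernoulli gives v₂ = √(v₁² + 2ΔP/ρ).
v₂ = √(2.82² + 2·104000/1020) = √(7.95 + 204) = 14.6 m/s.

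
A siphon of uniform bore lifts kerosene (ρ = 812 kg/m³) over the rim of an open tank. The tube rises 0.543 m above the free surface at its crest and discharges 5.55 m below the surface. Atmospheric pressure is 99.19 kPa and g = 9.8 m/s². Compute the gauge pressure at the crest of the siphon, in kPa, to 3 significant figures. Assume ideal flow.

P_gauge = -48.5 kPa

From the surface to the outlet (both open to atmosphere, surface at rest): v = √(2g·h_out) = √(2·9.8·5.55) = 10.4 m/s.
The bore is uniform, so the speed at the crest is the same v. Bernoulli surface→crest: P_atm = P_top + ½ρv² + ρg·h_top.
P_top = 99190 − ½·812·10.4² − 812·9.8·0.543 = 50700 Pa. So P_gauge = P_top − P_atm = -48500 Pa.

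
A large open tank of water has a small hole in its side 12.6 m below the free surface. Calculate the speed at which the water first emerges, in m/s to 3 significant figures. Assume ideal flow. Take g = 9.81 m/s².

v ≈ 15.7 m/s

With the surface at rest and both surface and jet at atmospheric pressure, Bernoulli gives ρg h = ½ρv², so v = √(2gh) = √(2·9.81·12.6) = 15.7 m/s.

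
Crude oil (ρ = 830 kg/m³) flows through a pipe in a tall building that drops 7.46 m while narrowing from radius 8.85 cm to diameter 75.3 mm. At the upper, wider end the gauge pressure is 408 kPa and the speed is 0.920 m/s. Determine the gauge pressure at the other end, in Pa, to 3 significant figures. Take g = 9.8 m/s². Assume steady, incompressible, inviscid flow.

Continuity gives A₁v₁ = A₂v₂, so v₂ = (246 cm²)/(44.5 cm²) × 0.920 m/s = 5.08 m/s.
Energy conservation along the streamline gives P₂ = P₁ − ½ρ(v₂² − v₁²) − ρg(h₂ − h₁).
P₂ = 408000 + ½·830·(0.920² − 5.08²) − 830·9.8·(−7.46) = 408000 + (-10400) − (-60700) = 458000 Pa.

458000 Pa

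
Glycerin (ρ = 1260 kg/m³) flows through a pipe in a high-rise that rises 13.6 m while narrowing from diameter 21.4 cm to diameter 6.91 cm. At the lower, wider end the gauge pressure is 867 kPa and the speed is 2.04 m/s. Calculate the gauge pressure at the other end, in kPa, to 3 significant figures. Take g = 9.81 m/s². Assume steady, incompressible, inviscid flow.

The volume flow rate is constant, so v₂ = (A₁/A₂)v₁ = (360/37.5)·2.04 = 19.6 m/s.
Applying Bernoulli between the two ends and solving for P₂: P₂ = P₁ + ½ρ(v₁² − v₂²) − ρgΔh.
P₂ = 867000 + ½·1260·(2.04² − 19.6²) − 1260·9.81·(+13.6) = 867000 + (-239000) − (168000) = 460000 Pa.

P₂ ≈ 460 kPa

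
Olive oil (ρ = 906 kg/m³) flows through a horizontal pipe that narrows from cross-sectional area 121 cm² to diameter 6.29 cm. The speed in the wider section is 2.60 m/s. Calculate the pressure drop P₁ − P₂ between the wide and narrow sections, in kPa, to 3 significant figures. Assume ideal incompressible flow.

By continuity, v₂ = v₁·A₁/A₂ = 2.60·(121/31.1) = 10.1 m/s.
Along the horizontal streamline, P + ½ρv² is constant.
P₁ − P₂ = ½·906·(10.1² − 2.60²) = ½·906·95.7 = 43400 Pa.

ΔP ≈ 43.4 kPa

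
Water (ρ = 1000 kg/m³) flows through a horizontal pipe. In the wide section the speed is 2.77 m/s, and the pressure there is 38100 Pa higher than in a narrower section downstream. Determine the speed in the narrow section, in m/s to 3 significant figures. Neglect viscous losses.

Horizontal Bernoulli: P₁ + ½ρv₁² = P₂ + ½ρv₂², so v₂² = v₁² + 2(P₁ − P₂)/ρ.
v₂ = √(2.77² + 2·38100/1000) = √(7.67 + 76.2) = 9.16 m/s.

v₂ ≈ 9.16 m/s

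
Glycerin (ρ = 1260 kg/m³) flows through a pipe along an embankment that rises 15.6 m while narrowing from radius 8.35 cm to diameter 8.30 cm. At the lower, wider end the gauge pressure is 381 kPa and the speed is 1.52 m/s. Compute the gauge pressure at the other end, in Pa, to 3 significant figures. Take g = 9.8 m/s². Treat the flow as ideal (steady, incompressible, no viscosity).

By continuity, v₂ = v₁·A₁/A₂ = 1.52·(219/54.1) = 6.15 m/s.
Energy conservation along the streamline gives P₂ = P₁ − ½ρ(v₂² − v₁²) − ρg(h₂ − h₁).
P₂ = 381000 + ½·1260·(1.52² − 6.15²) − 1260·9.8·(+15.6) = 381000 + (-22400) − (193000) = 166000 Pa.

P₂ = 166000 Pa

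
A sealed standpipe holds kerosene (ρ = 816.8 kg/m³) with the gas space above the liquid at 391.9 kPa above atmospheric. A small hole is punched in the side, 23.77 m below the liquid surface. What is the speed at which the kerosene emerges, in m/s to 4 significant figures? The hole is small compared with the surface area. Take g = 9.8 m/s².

Take point 1 at the surface (v₁ ≈ 0) and point 2 at the hole (at atmospheric pressure). Bernoulli: P₁ + ρg h = P_atm + ½ρv₂².
With P₁ − P_atm = 391900 Pa, v₂ = √(2gh + 2ΔP/ρ) = √(2·9.8·23.77 + 2·391900/816.8) = 37.76 m/s.

v = 37.76 m/s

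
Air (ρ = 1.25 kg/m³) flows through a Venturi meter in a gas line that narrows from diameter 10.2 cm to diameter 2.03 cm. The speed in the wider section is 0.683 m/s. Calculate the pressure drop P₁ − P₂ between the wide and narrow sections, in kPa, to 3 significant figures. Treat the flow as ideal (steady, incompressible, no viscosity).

0.186 kPa

Mass conservation (A₁v₁ = A₂v₂) gives v₂ = 0.683 × 81.7/3.24 = 17.2 m/s.
Bernoulli (h₁ = h₂): P₁ − P₂ = ½ρ(v₂² − v₁²).
P₁ − P₂ = ½·1.25·(17.2² − 0.683²) = ½·1.25·297 = 186 Pa.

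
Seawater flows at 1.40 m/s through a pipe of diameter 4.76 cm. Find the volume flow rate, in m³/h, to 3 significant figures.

Q = A·v = 0.00178 m² × 1.40 m/s = 0.00249 m³/s.
Converting: 0.00249 m³/s × 3600 = 8.97 m³/h.

Q ≈ 8.97 m³/h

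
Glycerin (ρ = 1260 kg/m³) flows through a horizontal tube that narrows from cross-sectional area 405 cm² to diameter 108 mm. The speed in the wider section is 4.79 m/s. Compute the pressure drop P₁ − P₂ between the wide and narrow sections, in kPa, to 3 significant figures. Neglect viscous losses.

By continuity, v₂ = v₁·A₁/A₂ = 4.79·(405/91.6) = 21.2 m/s.
Bernoulli (h₁ = h₂): P₁ − P₂ = ½ρ(v₂² − v₁²).
P₁ − P₂ = ½·1260·(21.2² − 4.79²) = ½·1260·425 = 268000 Pa.

ΔP ≈ 268 kPa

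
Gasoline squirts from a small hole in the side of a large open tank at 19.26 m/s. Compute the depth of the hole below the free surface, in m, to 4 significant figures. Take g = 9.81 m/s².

Torricelli: v = √(2gh), so h = v²/(2g).
h = 19.26²/(2·9.81) = 370.9/19.62 = 18.91 m.

h = 18.91 m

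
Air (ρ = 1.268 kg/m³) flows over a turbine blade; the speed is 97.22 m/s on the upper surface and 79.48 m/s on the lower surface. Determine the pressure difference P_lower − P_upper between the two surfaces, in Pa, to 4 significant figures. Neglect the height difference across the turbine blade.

The pressure is lower where the speed is higher: ΔP = ½ρ(v_up² − v_low²).
ΔP = ½·1.268·(97.22² − 79.48²) = 1987 Pa.

ΔP ≈ 1987 Pa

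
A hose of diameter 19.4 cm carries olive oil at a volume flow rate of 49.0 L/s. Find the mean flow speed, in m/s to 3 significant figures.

Q = 49.0 L/s = 0.0490 m³/s.
v = Q/A = 0.0490 / 0.0296 = 1.66 m/s.

v = 1.66 m/s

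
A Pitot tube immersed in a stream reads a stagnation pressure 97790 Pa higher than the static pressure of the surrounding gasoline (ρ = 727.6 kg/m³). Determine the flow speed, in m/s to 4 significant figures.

16.40 m/s

At the stagnation point the flow is brought to rest, so Bernoulli gives P_stag − P_static = ½ρv².
v = √(2ΔP/ρ) = √(2·97790/727.6) = 16.40 m/s.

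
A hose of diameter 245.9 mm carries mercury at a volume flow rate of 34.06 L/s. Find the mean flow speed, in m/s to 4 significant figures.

v ≈ 0.7172 m/s

Q = 34.06 L/s = 0.03406 m³/s.
v = Q/A = 0.03406 / 0.04749 = 0.7172 m/s.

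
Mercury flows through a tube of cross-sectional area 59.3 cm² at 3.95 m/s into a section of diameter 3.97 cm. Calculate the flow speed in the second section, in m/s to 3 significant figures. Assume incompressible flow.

v₂ = 18.9 m/s

Continuity gives A₁v₁ = A₂v₂, so v₂ = (59.3 cm²)/(12.4 cm²) × 3.95 m/s = 18.9 m/s.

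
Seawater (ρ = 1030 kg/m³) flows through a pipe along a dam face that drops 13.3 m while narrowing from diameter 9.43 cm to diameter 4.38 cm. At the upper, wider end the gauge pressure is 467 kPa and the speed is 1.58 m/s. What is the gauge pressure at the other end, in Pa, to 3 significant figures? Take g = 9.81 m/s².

Continuity gives A₁v₁ = A₂v₂, so v₂ = (69.8 cm²)/(15.1 cm²) × 1.58 m/s = 7.32 m/s.
Bernoulli: P₁ + ½ρv₁² + ρg h₁ = P₂ + ½ρv₂² + ρg h₂, so P₂ = P₁ + ½ρ(v₁² − v₂²) − ρg(h₂ − h₁).
P₂ = 467000 + ½·1030·(1.58² − 7.32²) − 1030·9.81·(−13.3) = 467000 + (-26300) − (-134000) = 575000 Pa.

575000 Pa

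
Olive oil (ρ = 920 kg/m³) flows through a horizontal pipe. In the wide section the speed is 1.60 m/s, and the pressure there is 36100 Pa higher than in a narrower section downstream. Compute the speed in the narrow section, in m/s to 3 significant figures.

With h₁ = h₂, rearranging Bernoulli gives v₂ = √(v₁² + 2ΔP/ρ).
v₂ = √(1.60² + 2·36100/920) = √(2.56 + 78.5) = 9.00 m/s.

v₂ ≈ 9.00 m/s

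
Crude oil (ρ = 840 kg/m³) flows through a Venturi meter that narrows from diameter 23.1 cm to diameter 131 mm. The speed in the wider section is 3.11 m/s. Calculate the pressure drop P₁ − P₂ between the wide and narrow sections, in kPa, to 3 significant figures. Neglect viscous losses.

ΔP ≈ 35.2 kPa

By continuity, v₂ = v₁·A₁/A₂ = 3.11·(419/135) = 9.67 m/s.
The pipe is horizontal, so Bernoulli reduces to P₁ + ½ρv₁² = P₂ + ½ρv₂².
P₁ − P₂ = ½·840·(9.67² − 3.11²) = ½·840·83.8 = 35200 Pa.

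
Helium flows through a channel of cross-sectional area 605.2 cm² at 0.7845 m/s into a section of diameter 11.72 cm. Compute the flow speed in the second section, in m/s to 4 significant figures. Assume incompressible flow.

4.401 m/s

By continuity, v₂ = v₁·A₁/A₂ = 0.7845·(605.2/107.9) = 4.401 m/s.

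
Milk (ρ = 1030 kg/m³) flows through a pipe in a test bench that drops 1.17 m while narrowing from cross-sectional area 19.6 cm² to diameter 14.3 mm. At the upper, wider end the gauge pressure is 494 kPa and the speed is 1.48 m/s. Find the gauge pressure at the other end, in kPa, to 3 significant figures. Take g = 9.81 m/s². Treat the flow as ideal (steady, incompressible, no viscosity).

P₂ ≈ 339 kPa

The volume flow rate is constant, so v₂ = (A₁/A₂)v₁ = (19.6/1.61)·1.48 = 18.1 m/s.
Energy conservation along the streamline gives P₂ = P₁ − ½ρ(v₂² − v₁²) − ρg(h₂ − h₁).
P₂ = 494000 + ½·1030·(1.48² − 18.1²) − 1030·9.81·(−1.17) = 494000 + (-167000) − (-11800) = 339000 Pa.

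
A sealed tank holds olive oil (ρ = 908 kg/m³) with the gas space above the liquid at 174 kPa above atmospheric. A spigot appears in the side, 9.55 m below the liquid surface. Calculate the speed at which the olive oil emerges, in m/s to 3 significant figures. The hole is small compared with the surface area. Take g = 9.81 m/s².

Take point 1 at the surface (v₁ ≈ 0) and point 2 at the hole (at atmospheric pressure). Bernoulli: P₁ + ρg h = P_atm + ½ρv₂².
With P₁ − P_atm = 174000 Pa, v₂ = √(2gh + 2ΔP/ρ) = √(2·9.81·9.55 + 2·174000/908) = 23.9 m/s.

23.9 m/s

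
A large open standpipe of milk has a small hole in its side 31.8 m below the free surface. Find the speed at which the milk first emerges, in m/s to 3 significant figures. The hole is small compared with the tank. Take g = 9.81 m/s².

v ≈ 25.0 m/s

The surface is effectively still and both ends are open, so ½v² = gh and v = √(2·9.81·31.8) = 25.0 m/s.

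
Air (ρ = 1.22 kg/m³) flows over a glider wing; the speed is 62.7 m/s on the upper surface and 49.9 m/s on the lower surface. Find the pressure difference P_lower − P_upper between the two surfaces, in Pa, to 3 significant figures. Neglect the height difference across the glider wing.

ΔP ≈ 879 Pa

The pressure is lower where the speed is higher: ΔP = ½ρ(v_up² − v_low²).
ΔP = ½·1.22·(62.7² − 49.9²) = 879 Pa.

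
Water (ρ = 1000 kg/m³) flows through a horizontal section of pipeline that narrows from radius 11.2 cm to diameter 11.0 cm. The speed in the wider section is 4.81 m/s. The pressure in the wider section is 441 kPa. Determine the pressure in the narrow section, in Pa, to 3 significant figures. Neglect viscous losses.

P₂ ≈ 254000 Pa

Mass conservation (A₁v₁ = A₂v₂) gives v₂ = 4.81 × 394/95.0 = 19.9 m/s.
With no height change, Bernoulli's equation is P₁ + ½ρv₁² = P₂ + ½ρv₂².
P₂ = P₁ − ½ρ(v₂² − v₁²) = 441000 − ½·1000·(19.9² − 4.81²) = 441000 − 187000 = 254000 Pa.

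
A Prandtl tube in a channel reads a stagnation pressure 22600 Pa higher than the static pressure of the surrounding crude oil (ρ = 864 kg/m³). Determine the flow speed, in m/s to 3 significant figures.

v ≈ 7.23 m/s

At the stagnation point the flow is brought to rest, so Bernoulli gives P_stag − P_static = ½ρv².
v = √(2ΔP/ρ) = √(2·22600/864) = 7.23 m/s.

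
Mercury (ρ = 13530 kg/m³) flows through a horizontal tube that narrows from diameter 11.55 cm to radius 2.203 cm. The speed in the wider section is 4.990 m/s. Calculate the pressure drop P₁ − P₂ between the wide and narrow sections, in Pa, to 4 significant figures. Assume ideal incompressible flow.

ΔP = 7786000 Pa

Continuity gives A₁v₁ = A₂v₂, so v₂ = (104.8 cm²)/(15.25 cm²) × 4.990 m/s = 34.29 m/s.
Along the horizontal streamline, P + ½ρv² is constant.
P₁ − P₂ = ½·13530·(34.29² − 4.990²) = ½·13530·1151 = 7786000 Pa.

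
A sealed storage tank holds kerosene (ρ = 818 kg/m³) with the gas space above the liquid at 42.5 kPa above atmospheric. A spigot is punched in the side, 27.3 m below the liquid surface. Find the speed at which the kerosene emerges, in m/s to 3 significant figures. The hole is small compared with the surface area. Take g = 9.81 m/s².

Take point 1 at the surface (v₁ ≈ 0) and point 2 at the hole (at atmospheric pressure). Bernoulli: P₁ + ρg h = P_atm + ½ρv₂².
With P₁ − P_atm = 42500 Pa, v₂ = √(2gh + 2ΔP/ρ) = √(2·9.81·27.3 + 2·42500/818) = 25.3 m/s.

v ≈ 25.3 m/s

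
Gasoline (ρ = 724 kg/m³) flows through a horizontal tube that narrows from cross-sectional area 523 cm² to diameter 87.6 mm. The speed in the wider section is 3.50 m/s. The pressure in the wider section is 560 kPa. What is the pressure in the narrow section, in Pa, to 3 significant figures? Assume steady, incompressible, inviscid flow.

P₂ ≈ 231000 Pa

By continuity, v₂ = v₁·A₁/A₂ = 3.50·(523/60.3) = 30.4 m/s.
The pipe is horizontal, so Bernoulli reduces to P₁ + ½ρv₁² = P₂ + ½ρv₂².
P₂ = P₁ − ½ρ(v₂² − v₁²) = 560000 − ½·724·(30.4² − 3.50²) = 560000 − 329000 = 231000 Pa.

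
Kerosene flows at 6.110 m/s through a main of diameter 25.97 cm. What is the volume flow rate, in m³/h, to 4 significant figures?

Q ≈ 1165 m³/h

Q = A·v = 0.05297 m² × 6.110 m/s = 0.3236 m³/s.
Converting: 0.3236 m³/s × 3600 = 1165 m³/h.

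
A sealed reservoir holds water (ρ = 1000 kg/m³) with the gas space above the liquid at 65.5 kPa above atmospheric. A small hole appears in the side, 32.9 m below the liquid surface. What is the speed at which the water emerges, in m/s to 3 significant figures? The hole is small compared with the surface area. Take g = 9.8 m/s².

Take point 1 at the surface (v₁ ≈ 0) and point 2 at the hole (at atmospheric pressure). Bernoulli: P₁ + ρg h = P_atm + ½ρv₂².
With P₁ − P_atm = 65500 Pa, v₂ = √(2gh + 2ΔP/ρ) = √(2·9.8·32.9 + 2·65500/1000) = 27.9 m/s.

27.9 m/s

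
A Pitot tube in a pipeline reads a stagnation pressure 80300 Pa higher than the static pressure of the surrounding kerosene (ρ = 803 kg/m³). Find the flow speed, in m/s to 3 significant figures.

v ≈ 14.1 m/s

The dynamic pressure equals the rise in static pressure at the stagnation point: ΔP = ½ρv².
v = √(2ΔP/ρ) = √(2·80300/803) = 14.1 m/s.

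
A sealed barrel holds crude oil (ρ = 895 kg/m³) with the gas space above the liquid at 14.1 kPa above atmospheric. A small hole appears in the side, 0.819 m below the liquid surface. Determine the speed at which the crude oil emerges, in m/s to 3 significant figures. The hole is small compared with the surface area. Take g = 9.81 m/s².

v ≈ 6.90 m/s

Take point 1 at the surface (v₁ ≈ 0) and point 2 at the hole (at atmospheric pressure). Bernoulli: P₁ + ρg h = P_atm + ½ρv₂².
With P₁ − P_atm = 14100 Pa, v₂ = √(2gh + 2ΔP/ρ) = √(2·9.81·0.819 + 2·14100/895) = 6.90 m/s.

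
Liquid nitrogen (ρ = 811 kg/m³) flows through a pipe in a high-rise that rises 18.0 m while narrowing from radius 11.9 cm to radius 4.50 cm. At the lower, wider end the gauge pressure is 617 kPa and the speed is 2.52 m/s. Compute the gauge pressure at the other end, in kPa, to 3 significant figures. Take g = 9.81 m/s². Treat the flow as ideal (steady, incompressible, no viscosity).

P₂ ≈ 350 kPa

By continuity, v₂ = v₁·A₁/A₂ = 2.52·(445/63.6) = 17.6 m/s.
Applying Bernoulli between the two ends and solving for P₂: P₂ = P₁ + ½ρ(v₁² − v₂²) − ρgΔh.
P₂ = 617000 + ½·811·(2.52² − 17.6²) − 811·9.81·(+18.0) = 617000 + (-123000) − (143000) = 350000 Pa.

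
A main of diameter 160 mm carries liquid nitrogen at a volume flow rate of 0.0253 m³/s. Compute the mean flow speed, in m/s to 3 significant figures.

v ≈ 1.26 m/s

Q = 0.0253 m³/s = 0.0253 m³/s.
v = Q/A = 0.0253 / 0.0201 = 1.26 m/s.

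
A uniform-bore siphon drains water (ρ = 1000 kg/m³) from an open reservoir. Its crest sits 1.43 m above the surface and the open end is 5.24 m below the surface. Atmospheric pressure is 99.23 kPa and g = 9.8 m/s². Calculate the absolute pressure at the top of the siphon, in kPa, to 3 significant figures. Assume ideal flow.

The outlet speed comes from Torricelli: v = √(2g·5.24) = 10.1 m/s.
The bore is uniform, so the speed at the crest is the same v. Bernoulli surface→crest: P_atm = P_top + ½ρv² + ρg·h_top.
P_top = 99230 − ½·1000·10.1² − 1000·9.8·1.43 = 33900 Pa.

P_top ≈ 33.9 kPa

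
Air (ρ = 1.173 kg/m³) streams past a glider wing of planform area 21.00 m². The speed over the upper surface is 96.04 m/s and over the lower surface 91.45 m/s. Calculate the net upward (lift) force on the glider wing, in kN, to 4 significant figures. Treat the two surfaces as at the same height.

F = 10.60 kN

The faster flow above has the lower pressure; Bernoulli (same height) gives ΔP = ½ρ(v_up² − v_low²).
ΔP = ½·1.173·(96.04² − 91.45²) = 504.7 Pa.
Lift = ΔP · A = 504.7 × 21.00 = 10600 N.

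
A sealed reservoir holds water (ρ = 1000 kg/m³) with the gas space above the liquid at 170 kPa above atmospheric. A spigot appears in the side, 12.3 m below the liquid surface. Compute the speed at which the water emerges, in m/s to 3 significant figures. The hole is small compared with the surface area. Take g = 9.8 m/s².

v ≈ 24.1 m/s

Take point 1 at the surface (v₁ ≈ 0) and point 2 at the hole (at atmospheric pressure). Bernoulli: P₁ + ρg h = P_atm + ½ρv₂².
With P₁ − P_atm = 170000 Pa, v₂ = √(2gh + 2ΔP/ρ) = √(2·9.8·12.3 + 2·170000/1000) = 24.1 m/s.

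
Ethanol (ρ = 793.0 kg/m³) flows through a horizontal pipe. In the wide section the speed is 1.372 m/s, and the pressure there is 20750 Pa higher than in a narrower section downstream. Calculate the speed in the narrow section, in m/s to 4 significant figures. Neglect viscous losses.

Horizontal Bernoulli: P₁ + ½ρv₁² = P₂ + ½ρv₂², so v₂² = v₁² + 2(P₁ − P₂)/ρ.
v₂ = √(1.372² + 2·20750/793.0) = √(1.882 + 52.33) = 7.363 m/s.

v₂ ≈ 7.363 m/s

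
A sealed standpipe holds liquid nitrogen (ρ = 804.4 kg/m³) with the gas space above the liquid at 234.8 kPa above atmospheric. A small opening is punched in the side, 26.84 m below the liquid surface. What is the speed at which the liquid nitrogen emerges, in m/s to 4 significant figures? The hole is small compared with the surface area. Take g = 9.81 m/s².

v = 33.32 m/s

Take point 1 at the surface (v₁ ≈ 0) and point 2 at the hole (at atmospheric pressure). Bernoulli: P₁ + ρg h = P_atm + ½ρv₂².
With P₁ − P_atm = 234800 Pa, v₂ = √(2gh + 2ΔP/ρ) = √(2·9.81·26.84 + 2·234800/804.4) = 33.32 m/s.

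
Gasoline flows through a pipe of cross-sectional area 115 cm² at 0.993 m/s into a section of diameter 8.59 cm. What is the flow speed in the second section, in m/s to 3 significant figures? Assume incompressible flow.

Continuity gives A₁v₁ = A₂v₂, so v₂ = (115 cm²)/(58.0 cm²) × 0.993 m/s = 1.97 m/s.

v₂ = 1.97 m/s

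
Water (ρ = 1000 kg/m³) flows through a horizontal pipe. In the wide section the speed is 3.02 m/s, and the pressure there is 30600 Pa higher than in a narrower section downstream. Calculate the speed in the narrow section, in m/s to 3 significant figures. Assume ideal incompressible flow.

v₂ ≈ 8.39 m/s

Along the level pipe P + ½ρv² is conserved, hence v₂² = v₁² + 2(P₁ − P₂)/ρ.
v₂ = √(3.02² + 2·30600/1000) = √(9.12 + 61.2) = 8.39 m/s.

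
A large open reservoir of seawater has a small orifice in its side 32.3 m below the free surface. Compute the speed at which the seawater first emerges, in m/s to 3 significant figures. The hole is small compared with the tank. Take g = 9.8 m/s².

With the surface at rest and both surface and jet at atmospheric pressure, Bernoulli gives ρg h = ½ρv², so v = √(2gh) = √(2·9.8·32.3) = 25.2 m/s.

v = 25.2 m/s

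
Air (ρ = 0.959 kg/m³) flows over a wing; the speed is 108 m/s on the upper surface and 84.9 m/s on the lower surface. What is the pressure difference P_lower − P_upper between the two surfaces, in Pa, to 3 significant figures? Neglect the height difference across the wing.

2140 Pa

The pressure is lower where the speed is higher: ΔP = ½ρ(v_up² − v_low²).
ΔP = ½·0.959·(108² − 84.9²) = 2140 Pa.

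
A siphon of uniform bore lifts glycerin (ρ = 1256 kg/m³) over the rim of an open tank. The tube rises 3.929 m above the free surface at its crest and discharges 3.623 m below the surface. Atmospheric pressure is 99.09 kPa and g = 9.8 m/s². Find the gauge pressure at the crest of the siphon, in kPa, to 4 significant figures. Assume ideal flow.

From the surface to the outlet (both open to atmosphere, surface at rest): v = √(2g·h_out) = √(2·9.8·3.623) = 8.427 m/s.
The bore is uniform, so the speed at the crest is the same v. Bernoulli surface→crest: P_atm = P_top + ½ρv² + ρg·h_top.
P_top = 99090 − ½·1256·8.427² − 1256·9.8·3.929 = 6134 Pa. So P_gauge = P_top − P_atm = -92960 Pa.

-92.96 kPa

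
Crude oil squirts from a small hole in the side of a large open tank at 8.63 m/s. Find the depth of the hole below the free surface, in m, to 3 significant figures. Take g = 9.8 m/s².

Inverting v = √(2gh) gives h = v² / 2g.
h = 8.63²/(2·9.8) = 74.5/19.60 = 3.80 m.

h ≈ 3.80 m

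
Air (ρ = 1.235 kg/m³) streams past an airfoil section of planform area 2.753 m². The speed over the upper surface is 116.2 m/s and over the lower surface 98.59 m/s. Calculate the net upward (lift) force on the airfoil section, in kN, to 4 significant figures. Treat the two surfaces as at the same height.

F ≈ 6.430 kN

From P + ½ρv² = const at equal height, P_low − P_up = ½ρ(v_up² − v_low²).
ΔP = ½·1.235·(116.2² − 98.59²) = 2336 Pa.
Lift = ΔP · A = 2336 × 2.753 = 6430 N.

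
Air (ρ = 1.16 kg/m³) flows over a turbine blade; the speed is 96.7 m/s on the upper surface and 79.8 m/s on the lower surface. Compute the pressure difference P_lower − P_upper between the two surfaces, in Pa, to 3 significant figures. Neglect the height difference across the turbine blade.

1730 Pa

The pressure is lower where the speed is higher: ΔP = ½ρ(v_up² − v_low²).
ΔP = ½·1.16·(96.7² − 79.8²) = 1730 Pa.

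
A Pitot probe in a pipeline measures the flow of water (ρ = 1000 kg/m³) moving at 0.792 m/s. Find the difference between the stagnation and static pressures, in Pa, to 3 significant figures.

Bernoulli between the free stream and the stagnation point: ½ρv² = P_stag − P_static.
ΔP = ½·1000·0.792² = 314 Pa.

ΔP ≈ 314 Pa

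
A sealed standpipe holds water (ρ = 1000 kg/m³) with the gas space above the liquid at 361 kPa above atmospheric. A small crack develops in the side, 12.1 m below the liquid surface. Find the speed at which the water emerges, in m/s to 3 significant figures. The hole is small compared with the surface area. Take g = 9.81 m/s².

31.0 m/s

Take point 1 at the surface (v₁ ≈ 0) and point 2 at the hole (at atmospheric pressure). Bernoulli: P₁ + ρg h = P_atm + ½ρv₂².
With P₁ − P_atm = 361000 Pa, v₂ = √(2gh + 2ΔP/ρ) = √(2·9.81·12.1 + 2·361000/1000) = 31.0 m/s.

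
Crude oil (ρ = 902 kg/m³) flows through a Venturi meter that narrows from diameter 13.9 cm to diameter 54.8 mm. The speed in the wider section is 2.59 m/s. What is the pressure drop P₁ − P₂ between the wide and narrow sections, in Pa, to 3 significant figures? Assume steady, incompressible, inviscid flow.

The volume flow rate is constant, so v₂ = (A₁/A₂)v₁ = (152/23.6)·2.59 = 16.7 m/s.
Bernoulli (h₁ = h₂): P₁ − P₂ = ½ρ(v₂² − v₁²).
P₁ − P₂ = ½·902·(16.7² − 2.59²) = ½·902·271 = 122000 Pa.

ΔP ≈ 122000 Pa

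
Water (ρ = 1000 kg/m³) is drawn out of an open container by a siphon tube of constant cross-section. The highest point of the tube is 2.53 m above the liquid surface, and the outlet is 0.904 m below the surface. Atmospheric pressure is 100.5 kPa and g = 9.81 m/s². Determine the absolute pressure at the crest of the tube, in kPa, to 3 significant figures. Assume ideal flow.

The outlet speed comes from Torricelli: v = √(2g·0.904) = 4.21 m/s.
With constant cross-section the crest speed equals v; applying Bernoulli from the surface up to the crest, P_top = P_atm − ½ρv² − ρg·h_top.
P_top = 100500 − ½·1000·4.21² − 1000·9.81·2.53 = 66800 Pa.

66.8 kPa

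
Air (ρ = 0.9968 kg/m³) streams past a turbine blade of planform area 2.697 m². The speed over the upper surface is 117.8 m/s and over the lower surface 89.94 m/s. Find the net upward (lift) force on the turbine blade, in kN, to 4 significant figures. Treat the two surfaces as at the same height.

7.780 kN

With equal heights on the two surfaces, Bernoulli gives P_lower − P_upper = ½ρ(v_upper² − v_lower²).
ΔP = ½·0.9968·(117.8² − 89.94²) = 2885 Pa.
Lift = ΔP · A = 2885 × 2.697 = 7780 N.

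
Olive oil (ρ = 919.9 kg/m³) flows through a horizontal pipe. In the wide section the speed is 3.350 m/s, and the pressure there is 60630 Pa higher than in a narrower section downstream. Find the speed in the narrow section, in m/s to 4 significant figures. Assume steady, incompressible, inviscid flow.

With h₁ = h₂, rearranging Bernoulli gives v₂ = √(v₁² + 2ΔP/ρ).
v₂ = √(3.350² + 2·60630/919.9) = √(11.22 + 131.8) = 11.96 m/s.

v₂ ≈ 11.96 m/s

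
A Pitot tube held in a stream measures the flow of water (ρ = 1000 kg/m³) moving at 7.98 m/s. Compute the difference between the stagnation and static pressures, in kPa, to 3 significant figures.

The dynamic pressure equals the rise in static pressure at the stagnation point: ΔP = ½ρv².
ΔP = ½·1000·7.98² = 31800 Pa.

ΔP = 31.8 kPa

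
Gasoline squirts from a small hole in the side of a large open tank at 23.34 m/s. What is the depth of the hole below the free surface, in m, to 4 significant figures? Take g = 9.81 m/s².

For a small hole in a large open tank, ½v² = gh, giving h = v²/(2g).
h = 23.34²/(2·9.81) = 544.8/19.62 = 27.77 m.

27.77 m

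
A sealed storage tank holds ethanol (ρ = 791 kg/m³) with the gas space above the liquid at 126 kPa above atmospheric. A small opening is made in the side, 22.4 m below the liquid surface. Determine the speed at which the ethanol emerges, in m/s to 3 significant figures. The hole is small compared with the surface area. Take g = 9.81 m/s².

Take point 1 at the surface (v₁ ≈ 0) and point 2 at the hole (at atmospheric pressure). Bernoulli: P₁ + ρg h = P_atm + ½ρv₂².
With P₁ − P_atm = 126000 Pa, v₂ = √(2gh + 2ΔP/ρ) = √(2·9.81·22.4 + 2·126000/791) = 27.5 m/s.

v ≈ 27.5 m/s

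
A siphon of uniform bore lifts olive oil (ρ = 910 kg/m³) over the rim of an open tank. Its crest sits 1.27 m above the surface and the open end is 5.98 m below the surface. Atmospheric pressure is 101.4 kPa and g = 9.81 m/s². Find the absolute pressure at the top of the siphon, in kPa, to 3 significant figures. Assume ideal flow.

36.7 kPa

Bernoulli surface→outlet gives ½v² = g·h_out, so v = √(2·9.81·5.98) = 10.8 m/s.
Continuity keeps v the same throughout the tube; from surface to crest, P_atm + 0 = P_top + ½ρv² + ρg·h_top.
P_top = 101400 − ½·910·10.8² − 910·9.81·1.27 = 36700 Pa.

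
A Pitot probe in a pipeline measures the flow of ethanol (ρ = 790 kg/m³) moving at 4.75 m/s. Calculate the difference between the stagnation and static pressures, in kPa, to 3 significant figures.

8.91 kPa

The dynamic pressure equals the rise in static pressure at the stagnation point: ΔP = ½ρv².
ΔP = ½·790·4.75² = 8910 Pa.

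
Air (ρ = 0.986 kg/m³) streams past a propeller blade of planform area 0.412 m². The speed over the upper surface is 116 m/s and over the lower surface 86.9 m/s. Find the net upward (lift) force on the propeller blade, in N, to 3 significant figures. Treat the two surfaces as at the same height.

F = 1200 N

From P + ½ρv² = const at equal height, P_low − P_up = ½ρ(v_up² − v_low²).
ΔP = ½·0.986·(116² − 86.9²) = 2910 Pa.
Lift = ΔP · A = 2910 × 0.412 = 1200 N.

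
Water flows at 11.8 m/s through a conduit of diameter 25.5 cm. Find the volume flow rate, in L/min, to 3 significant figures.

Q = A·v = 0.0511 m² × 11.8 m/s = 0.603 m³/s.
Converting: 0.603 m³/s × 60000 = 36200 L/min.

36200 L/min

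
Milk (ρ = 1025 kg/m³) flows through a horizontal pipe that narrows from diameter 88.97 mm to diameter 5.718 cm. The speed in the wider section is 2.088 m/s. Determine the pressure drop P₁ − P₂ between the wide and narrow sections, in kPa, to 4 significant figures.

By continuity, v₂ = v₁·A₁/A₂ = 2.088·(62.17/25.68) = 5.055 m/s.
Bernoulli (h₁ = h₂): P₁ − P₂ = ½ρ(v₂² − v₁²).
P₁ − P₂ = ½·1025·(5.055² − 2.088²) = ½·1025·21.19 = 10860 Pa.

ΔP ≈ 10.86 kPa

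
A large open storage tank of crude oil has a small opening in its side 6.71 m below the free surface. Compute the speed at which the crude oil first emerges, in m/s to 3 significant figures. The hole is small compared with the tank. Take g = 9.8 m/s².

Torricelli's result v = √(2gh) gives v = √(2·9.8·6.71) = 11.5 m/s.

v ≈ 11.5 m/s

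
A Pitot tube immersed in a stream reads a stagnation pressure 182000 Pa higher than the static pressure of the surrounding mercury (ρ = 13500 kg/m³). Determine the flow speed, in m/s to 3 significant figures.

At the stagnation point the flow is brought to rest, so Bernoulli gives P_stag − P_static = ½ρv².
v = √(2ΔP/ρ) = √(2·182000/13500) = 5.19 m/s.

v = 5.19 m/s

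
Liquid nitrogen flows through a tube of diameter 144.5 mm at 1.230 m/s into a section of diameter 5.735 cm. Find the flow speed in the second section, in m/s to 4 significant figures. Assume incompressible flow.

By continuity, v₂ = v₁·A₁/A₂ = 1.230·(164.0/25.83) = 7.809 m/s.

v₂ = 7.809 m/s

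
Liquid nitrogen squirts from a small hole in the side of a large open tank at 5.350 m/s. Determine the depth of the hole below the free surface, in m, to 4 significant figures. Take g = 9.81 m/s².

h ≈ 1.459 m

Inverting v = √(2gh) gives h = v² / 2g.
h = 5.350²/(2·9.81) = 28.62/19.62 = 1.459 m.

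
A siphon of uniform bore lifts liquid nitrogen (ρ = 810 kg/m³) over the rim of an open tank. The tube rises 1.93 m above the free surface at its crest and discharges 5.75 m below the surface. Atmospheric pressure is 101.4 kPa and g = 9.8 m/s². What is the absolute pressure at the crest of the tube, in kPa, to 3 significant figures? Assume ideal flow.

Bernoulli surface→outlet gives ½v² = g·h_out, so v = √(2·9.8·5.75) = 10.6 m/s.
The bore is uniform, so the speed at the crest is the same v. Bernoulli surface→crest: P_atm = P_top + ½ρv² + ρg·h_top.
P_top = 101400 − ½·810·10.6² − 810·9.8·1.93 = 40400 Pa.

P_top = 40.4 kPa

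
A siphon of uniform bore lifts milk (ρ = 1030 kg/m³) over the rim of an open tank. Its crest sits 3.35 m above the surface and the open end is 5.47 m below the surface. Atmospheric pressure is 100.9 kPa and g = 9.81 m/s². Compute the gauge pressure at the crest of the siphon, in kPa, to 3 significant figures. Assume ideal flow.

The outlet speed comes from Torricelli: v = √(2g·5.47) = 10.4 m/s.
Continuity keeps v the same throughout the tube; from surface to crest, P_atm + 0 = P_top + ½ρv² + ρg·h_top.
P_top = 100900 − ½·1030·10.4² − 1030·9.81·3.35 = 11800 Pa. So P_gauge = P_top − P_atm = -89100 Pa.

-89.1 kPa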